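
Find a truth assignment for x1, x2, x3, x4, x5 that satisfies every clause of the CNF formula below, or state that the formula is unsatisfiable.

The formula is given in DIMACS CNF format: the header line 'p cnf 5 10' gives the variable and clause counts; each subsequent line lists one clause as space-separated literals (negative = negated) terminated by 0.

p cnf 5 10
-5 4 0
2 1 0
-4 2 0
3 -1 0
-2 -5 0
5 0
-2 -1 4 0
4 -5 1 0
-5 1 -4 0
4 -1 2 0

UNSATISFIABLE

(x5) alone gives x5 = True.
(x4) alone gives x4 = True.
(x2) alone gives x2 = True.
Now (¬x2) is unsatisfied and unit — conflict.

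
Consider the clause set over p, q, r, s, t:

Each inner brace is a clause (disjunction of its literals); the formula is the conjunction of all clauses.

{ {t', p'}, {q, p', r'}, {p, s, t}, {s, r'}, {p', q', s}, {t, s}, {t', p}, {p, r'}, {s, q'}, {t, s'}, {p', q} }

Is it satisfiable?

No, unsatisfiable

Branch on t: set t = 0.
From the singleton clause (s), s = 1.
But (s') is also a unit clause — contradiction.
Backtrack on t: now try t = 1.
From the singleton clause (p'), p = 0.
But (p) is also a unit clause — contradiction.
Both values of t lead to a conflict.
No assignment satisfies every clause.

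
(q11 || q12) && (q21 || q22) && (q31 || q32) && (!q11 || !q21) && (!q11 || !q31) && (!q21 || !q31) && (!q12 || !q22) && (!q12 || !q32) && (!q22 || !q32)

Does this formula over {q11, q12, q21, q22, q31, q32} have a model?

Unsatisfiable

Suppose q11 = true.
The clause (!q21) is unit, so q21 = false.
The clause (q22) is unit, so q22 = true.
The clause (!q31) is unit, so q31 = false.
The clause (q32) is unit, so q32 = true.
But (!q32) is also a unit clause — contradiction.
So q11 must be the other value — set q11 = false.
The clause (q12) is unit, so q12 = true.
The clause (!q22) is unit, so q22 = false.
The clause (q21) is unit, so q21 = true.
The clause (!q31) is unit, so q31 = false.
The clause (q32) is unit, so q32 = true.
But (!q32) is also a unit clause — contradiction.
Neither q11 = true nor q11 = false works.
No assignment satisfies every clause.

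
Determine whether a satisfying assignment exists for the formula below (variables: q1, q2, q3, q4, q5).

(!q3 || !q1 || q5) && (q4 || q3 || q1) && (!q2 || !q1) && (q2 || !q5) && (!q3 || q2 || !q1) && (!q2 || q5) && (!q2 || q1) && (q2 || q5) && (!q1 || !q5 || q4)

No, unsatisfiable

Case q2 = false:
From the singleton clause (!q5), q5 = false.
Now (q5) is unsatisfied and unit — conflict.
That branch fails; take q2 = true instead.
From the singleton clause (!q1), q1 = false.
Now (q1) is unsatisfied and unit — conflict.
Both values of q2 lead to a conflict.
No assignment satisfies every clause.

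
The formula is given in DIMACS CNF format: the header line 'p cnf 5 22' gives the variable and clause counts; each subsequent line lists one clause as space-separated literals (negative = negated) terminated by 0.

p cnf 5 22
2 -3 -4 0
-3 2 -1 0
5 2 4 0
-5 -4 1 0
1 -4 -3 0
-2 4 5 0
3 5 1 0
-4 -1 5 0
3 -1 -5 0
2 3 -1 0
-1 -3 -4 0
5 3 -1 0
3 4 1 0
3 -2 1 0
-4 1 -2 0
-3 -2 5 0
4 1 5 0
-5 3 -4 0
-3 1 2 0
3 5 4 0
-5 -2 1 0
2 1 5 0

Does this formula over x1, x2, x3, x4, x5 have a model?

Branch on x2: set x2 = True.
Branch on x4: set x4 = False.
From the singleton clause (x5), x5 = True.
From the singleton clause (x1), x1 = True.
From the singleton clause (x3), x3 = True.
All clauses are satisfied.
A satisfying assignment: x1=True,  x2=True,  x3=True,  x4=False,  x5=True.

Satisfiable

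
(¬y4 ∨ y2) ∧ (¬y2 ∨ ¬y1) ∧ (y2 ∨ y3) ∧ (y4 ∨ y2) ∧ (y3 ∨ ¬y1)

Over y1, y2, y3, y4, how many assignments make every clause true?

There are 2^4 = 16 truth assignments over (y1, y2, y3, y4).
Check each against the 5 clauses (columns in the order y1, y2, y3, y4):
  F F F F  ✗ fails (y2 ∨ y3)
  F F F T  ✗ fails (¬y4 ∨ y2)
  F F T F  ✗ fails (y4 ∨ y2)
  F F T T  ✗ fails (¬y4 ∨ y2)
  F T F F  ✓ satisfies all
  F T F T  ✓ satisfies all
  F T T F  ✓ satisfies all
  F T T T  ✓ satisfies all
  T F F F  ✗ fails (y2 ∨ y3)
  T F F T  ✗ fails (¬y4 ∨ y2)
  T F T F  ✗ fails (y4 ∨ y2)
  T F T T  ✗ fails (¬y4 ∨ y2)
  T T F F  ✗ fails (¬y2 ∨ ¬y1)
  T T F T  ✗ fails (¬y2 ∨ ¬y1)
  T T T F  ✗ fails (¬y2 ∨ ¬y1)
  T T T T  ✗ fails (¬y2 ∨ ¬y1)
4 of the 16 rows are models.

4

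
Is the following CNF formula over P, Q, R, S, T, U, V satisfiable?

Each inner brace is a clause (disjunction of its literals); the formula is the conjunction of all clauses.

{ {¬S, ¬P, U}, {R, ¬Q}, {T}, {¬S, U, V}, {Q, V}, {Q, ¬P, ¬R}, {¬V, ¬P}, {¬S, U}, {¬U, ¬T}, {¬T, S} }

Unsatisfiable

(T) alone gives T = True.
(¬U) alone gives U = False.
(¬S) alone gives S = False.
But (S) is also a unit clause — contradiction.
No assignment satisfies every clause.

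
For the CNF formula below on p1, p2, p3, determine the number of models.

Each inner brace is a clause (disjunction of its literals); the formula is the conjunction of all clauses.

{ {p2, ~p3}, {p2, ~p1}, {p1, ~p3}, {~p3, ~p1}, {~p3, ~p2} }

There are 2^3 = 8 truth assignments over (p1, p2, p3).
Check each against the 5 clauses (columns in the order p1, p2, p3):
  F F F  ✓ satisfies all
  F F T  ✗ fails (p2 | ~p3)
  F T F  ✓ satisfies all
  F T T  ✗ fails (p1 | ~p3)
  T F F  ✗ fails (p2 | ~p1)
  T F T  ✗ fails (p2 | ~p3)
  T T F  ✓ satisfies all
  T T T  ✗ fails (~p3 | ~p1)
3 of the 8 rows are models.

3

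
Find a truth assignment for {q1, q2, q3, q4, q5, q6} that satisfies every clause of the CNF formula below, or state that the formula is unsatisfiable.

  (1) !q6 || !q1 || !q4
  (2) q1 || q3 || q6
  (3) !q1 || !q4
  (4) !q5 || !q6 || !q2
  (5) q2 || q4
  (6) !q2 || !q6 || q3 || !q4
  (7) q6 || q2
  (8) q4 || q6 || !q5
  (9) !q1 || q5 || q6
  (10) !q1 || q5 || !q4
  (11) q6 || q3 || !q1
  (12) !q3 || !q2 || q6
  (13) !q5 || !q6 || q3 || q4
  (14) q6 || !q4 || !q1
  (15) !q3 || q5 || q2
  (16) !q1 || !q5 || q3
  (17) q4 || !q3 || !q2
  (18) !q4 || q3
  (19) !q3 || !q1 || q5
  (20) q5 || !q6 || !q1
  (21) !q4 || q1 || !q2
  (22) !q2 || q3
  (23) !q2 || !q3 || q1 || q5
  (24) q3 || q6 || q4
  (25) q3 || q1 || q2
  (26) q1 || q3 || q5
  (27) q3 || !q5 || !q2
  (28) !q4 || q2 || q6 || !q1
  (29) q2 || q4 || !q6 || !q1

q1=false,  q2=false,  q3=true,  q4=true,  q5=true,  q6=true

Case q1 = false:
Case q3 = true:
Case q2 = false:
From the singleton clause (q4), q4 = true.
From the singleton clause (q6), q6 = true.
From the singleton clause (q5), q5 = true.
This assignment satisfies each clause.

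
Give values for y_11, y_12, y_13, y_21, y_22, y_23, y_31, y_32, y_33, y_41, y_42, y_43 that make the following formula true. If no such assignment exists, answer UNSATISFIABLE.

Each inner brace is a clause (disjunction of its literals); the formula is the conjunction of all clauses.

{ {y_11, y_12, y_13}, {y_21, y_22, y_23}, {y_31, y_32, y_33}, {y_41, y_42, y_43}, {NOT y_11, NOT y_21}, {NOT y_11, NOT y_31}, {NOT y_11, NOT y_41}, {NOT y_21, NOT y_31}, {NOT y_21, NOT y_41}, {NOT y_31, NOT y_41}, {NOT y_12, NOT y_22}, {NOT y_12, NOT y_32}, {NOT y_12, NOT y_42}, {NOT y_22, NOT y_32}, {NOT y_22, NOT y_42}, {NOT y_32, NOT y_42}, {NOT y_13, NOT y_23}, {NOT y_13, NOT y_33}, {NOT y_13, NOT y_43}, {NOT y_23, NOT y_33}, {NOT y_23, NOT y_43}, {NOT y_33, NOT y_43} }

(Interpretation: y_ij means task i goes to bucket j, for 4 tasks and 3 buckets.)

UNSATISFIABLE

Try y_11 = false.
Try y_12 = true.
From the singleton clause (NOT y_22), y_22 = false.
From the singleton clause (NOT y_32), y_32 = false.
From the singleton clause (NOT y_42), y_42 = false.
Try y_21 = true.
From the singleton clause (NOT y_31), y_31 = false.
From the singleton clause (y_33), y_33 = true.
From the singleton clause (NOT y_41), y_41 = false.
From the singleton clause (y_43), y_43 = true.
That conflicts with the unit clause (NOT y_43).
Backtrack on y_21: now try y_21 = false.
From the singleton clause (y_23), y_23 = true.
From the singleton clause (NOT y_13), y_13 = false.
From the singleton clause (NOT y_33), y_33 = false.
From the singleton clause (y_31), y_31 = true.
From the singleton clause (NOT y_41), y_41 = false.
From the singleton clause (y_43), y_43 = true.
That conflicts with the unit clause (NOT y_43).
Both values of y_21 lead to a conflict.
Backtrack on y_12: now try y_12 = false.
From the singleton clause (y_13), y_13 = true.
From the singleton clause (NOT y_23), y_23 = false.
From the singleton clause (NOT y_33), y_33 = false.
From the singleton clause (NOT y_43), y_43 = false.
Try y_21 = true.
From the singleton clause (NOT y_31), y_31 = false.
From the singleton clause (y_32), y_32 = true.
From the singleton clause (NOT y_41), y_41 = false.
From the singleton clause (y_42), y_42 = true.
That conflicts with the unit clause (NOT y_42).
Backtrack on y_21: now try y_21 = false.
From the singleton clause (y_22), y_22 = true.
From the singleton clause (NOT y_32), y_32 = false.
From the singleton clause (y_31), y_31 = true.
From the singleton clause (NOT y_41), y_41 = false.
From the singleton clause (y_42), y_42 = true.
That conflicts with the unit clause (NOT y_42).
Both values of y_21 lead to a conflict.
Both values of y_12 lead to a conflict.
Backtrack on y_11: now try y_11 = true.
From the singleton clause (NOT y_21), y_21 = false.
From the singleton clause (NOT y_31), y_31 = false.
From the singleton clause (NOT y_41), y_41 = false.
Try y_22 = true.
From the singleton clause (NOT y_12), y_12 = false.
From the singleton clause (NOT y_32), y_32 = false.
From the singleton clause (y_33), y_33 = true.
From the singleton clause (NOT y_42), y_42 = false.
From the singleton clause (y_43), y_43 = true.
That conflicts with the unit clause (NOT y_43).
Backtrack on y_22: now try y_22 = false.
From the singleton clause (y_23), y_23 = true.
From the singleton clause (NOT y_13), y_13 = false.
From the singleton clause (NOT y_33), y_33 = false.
From the singleton clause (y_32), y_32 = true.
From the singleton clause (NOT y_12), y_12 = false.
From the singleton clause (NOT y_42), y_42 = false.
From the singleton clause (y_43), y_43 = true.
That conflicts with the unit clause (NOT y_43).
Both values of y_22 lead to a conflict.
Both values of y_11 lead to a conflict.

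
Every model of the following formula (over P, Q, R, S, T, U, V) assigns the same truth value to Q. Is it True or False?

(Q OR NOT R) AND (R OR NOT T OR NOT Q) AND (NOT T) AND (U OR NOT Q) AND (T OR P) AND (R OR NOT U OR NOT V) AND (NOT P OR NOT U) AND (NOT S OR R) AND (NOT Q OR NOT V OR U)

Suppose Q = true.
Unit clause (NOT T) forces T = false.
Unit clause (U) forces U = true.
Unit clause (P) forces P = true.
But (NOT P) is also a unit clause — contradiction.
So every satisfying assignment has Q = False.

False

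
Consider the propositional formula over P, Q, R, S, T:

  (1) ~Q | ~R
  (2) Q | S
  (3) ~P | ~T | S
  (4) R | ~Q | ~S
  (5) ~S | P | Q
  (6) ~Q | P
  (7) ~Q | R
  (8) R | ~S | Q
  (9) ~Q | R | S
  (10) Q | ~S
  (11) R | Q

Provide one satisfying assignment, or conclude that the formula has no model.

UNSATISFIABLE

Branch on Q: set Q = 0.
The clause (S) is unit, so S = 1.
Now (~S) is unsatisfied and unit — conflict.
That branch fails; take Q = 1 instead.
The clause (~R) is unit, so R = 0.
Now (R) is unsatisfied and unit — conflict.
Neither Q = 1 nor Q = 0 works.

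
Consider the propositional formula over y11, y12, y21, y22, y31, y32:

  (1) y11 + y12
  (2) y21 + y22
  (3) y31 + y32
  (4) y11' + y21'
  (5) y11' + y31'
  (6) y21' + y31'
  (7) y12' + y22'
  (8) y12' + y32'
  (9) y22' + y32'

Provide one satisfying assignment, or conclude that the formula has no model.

UNSATISFIABLE

Try y11 = 1.
From the singleton clause (y21'), y21 = 0.
From the singleton clause (y22), y22 = 1.
From the singleton clause (y31'), y31 = 0.
From the singleton clause (y32), y32 = 1.
That conflicts with the unit clause (y32').
Backtrack on y11: now try y11 = 0.
From the singleton clause (y12), y12 = 1.
From the singleton clause (y22'), y22 = 0.
From the singleton clause (y21), y21 = 1.
From the singleton clause (y31'), y31 = 0.
From the singleton clause (y32), y32 = 1.
That conflicts with the unit clause (y32').
Either choice for y11 ends in contradiction.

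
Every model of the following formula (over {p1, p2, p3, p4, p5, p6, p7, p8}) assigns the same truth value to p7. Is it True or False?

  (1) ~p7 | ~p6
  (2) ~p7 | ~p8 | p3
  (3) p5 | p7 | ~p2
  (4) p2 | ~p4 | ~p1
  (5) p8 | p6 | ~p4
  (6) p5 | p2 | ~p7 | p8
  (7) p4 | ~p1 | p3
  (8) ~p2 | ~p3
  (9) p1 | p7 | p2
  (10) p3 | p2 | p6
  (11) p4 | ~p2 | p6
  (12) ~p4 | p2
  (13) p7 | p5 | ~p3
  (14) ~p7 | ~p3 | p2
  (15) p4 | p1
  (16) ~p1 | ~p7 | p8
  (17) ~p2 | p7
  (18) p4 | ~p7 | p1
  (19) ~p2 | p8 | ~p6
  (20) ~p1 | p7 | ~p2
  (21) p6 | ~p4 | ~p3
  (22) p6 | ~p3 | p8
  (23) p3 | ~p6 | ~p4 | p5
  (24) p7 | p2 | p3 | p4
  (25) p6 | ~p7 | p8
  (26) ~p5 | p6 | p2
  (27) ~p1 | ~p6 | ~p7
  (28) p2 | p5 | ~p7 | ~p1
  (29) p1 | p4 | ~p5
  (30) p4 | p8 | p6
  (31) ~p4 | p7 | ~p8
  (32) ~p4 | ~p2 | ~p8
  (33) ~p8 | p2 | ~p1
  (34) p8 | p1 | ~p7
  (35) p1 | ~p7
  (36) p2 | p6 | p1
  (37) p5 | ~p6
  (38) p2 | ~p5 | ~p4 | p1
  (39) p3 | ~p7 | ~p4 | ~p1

Suppose p7 = 1.
The clause (~p6) is unit, so p6 = 0.
The clause (p8) is unit, so p8 = 1.
The clause (p3) is unit, so p3 = 1.
The clause (~p2) is unit, so p2 = 0.
Now (p2) is unsatisfied and unit — conflict.
So every satisfying assignment has p7 = False.

False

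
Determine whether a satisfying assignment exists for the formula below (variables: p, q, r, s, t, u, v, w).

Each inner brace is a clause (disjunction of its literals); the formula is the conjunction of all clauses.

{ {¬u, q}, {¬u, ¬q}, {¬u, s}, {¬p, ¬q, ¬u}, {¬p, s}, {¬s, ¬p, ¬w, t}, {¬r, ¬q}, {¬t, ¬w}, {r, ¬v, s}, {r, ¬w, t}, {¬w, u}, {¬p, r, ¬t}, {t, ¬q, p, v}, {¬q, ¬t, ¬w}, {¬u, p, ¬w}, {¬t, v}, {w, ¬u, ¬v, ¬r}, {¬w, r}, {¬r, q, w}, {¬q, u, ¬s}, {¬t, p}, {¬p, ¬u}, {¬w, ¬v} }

Satisfiable

Branch on u: set u = False.
From the singleton clause (¬w), w = False.
Branch on p: set p = True.
From the singleton clause (s), s = True.
From the singleton clause (¬q), q = False.
From the singleton clause (¬r), r = False.
From the singleton clause (¬t), t = False.
Every clause is now satisfied; v is unconstrained.
A satisfying assignment: p=True, q=False, r=False, s=True, t=False, u=False, v=False, w=False.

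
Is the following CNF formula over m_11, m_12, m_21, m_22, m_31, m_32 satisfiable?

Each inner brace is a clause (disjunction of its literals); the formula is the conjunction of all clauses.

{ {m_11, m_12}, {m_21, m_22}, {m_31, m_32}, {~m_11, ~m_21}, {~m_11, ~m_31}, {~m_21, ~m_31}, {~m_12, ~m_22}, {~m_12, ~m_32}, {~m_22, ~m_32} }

Unsatisfiable

Suppose m_11 = 1.
From the singleton clause (~m_21), m_21 = 0.
From the singleton clause (m_22), m_22 = 1.
From the singleton clause (~m_31), m_31 = 0.
From the singleton clause (m_32), m_32 = 1.
But (~m_32) is also a unit clause — contradiction.
Backtrack on m_11: now try m_11 = 0.
From the singleton clause (m_12), m_12 = 1.
From the singleton clause (~m_22), m_22 = 0.
From the singleton clause (m_21), m_21 = 1.
From the singleton clause (~m_31), m_31 = 0.
From the singleton clause (m_32), m_32 = 1.
But (~m_32) is also a unit clause — contradiction.
Either choice for m_11 ends in contradiction.
No assignment satisfies every clause.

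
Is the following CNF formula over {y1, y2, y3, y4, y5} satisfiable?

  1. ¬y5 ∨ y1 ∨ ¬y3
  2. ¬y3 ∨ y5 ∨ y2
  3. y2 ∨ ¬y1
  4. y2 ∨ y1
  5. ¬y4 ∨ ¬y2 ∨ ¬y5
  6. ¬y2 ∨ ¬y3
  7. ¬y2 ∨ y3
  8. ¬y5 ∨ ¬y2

Unsatisfiable

Case y2 = True:
(¬y3) alone gives y3 = False.
Now (y3) is unsatisfied and unit — conflict.
Undo y2 and try y2 = False.
(¬y1) alone gives y1 = False.
Now (y1) is unsatisfied and unit — conflict.
Both values of y2 lead to a conflict.
No assignment satisfies every clause.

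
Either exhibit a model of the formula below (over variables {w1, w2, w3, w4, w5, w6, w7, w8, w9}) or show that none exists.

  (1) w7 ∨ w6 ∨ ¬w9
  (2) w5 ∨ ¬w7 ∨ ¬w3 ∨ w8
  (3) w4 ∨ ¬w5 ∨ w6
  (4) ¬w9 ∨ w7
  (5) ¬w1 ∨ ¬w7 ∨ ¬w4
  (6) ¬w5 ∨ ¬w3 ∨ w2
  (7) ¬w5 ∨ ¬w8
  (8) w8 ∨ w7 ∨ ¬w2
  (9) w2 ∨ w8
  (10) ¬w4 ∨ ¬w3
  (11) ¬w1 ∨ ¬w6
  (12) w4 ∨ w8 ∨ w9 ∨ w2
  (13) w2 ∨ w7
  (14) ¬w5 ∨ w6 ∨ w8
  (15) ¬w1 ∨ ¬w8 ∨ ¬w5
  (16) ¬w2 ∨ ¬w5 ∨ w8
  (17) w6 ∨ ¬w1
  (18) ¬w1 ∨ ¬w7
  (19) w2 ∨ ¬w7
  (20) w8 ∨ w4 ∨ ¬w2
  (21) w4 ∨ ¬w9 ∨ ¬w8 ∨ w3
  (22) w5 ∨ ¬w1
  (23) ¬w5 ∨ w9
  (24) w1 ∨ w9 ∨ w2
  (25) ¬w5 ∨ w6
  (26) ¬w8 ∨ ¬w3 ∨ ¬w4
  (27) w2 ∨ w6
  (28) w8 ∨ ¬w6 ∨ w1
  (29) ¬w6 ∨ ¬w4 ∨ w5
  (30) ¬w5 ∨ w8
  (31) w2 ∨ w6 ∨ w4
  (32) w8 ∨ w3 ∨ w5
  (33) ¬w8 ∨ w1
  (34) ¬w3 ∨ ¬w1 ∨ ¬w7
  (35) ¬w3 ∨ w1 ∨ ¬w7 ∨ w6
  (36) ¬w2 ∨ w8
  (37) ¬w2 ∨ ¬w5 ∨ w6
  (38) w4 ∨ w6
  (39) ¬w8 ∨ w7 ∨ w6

Branch on w9: set w9 = False.
(¬w5) alone gives w5 = False.
(¬w1) alone gives w1 = False.
(w2) alone gives w2 = True.
(¬w8) alone gives w8 = False.
Now (w8) is unsatisfied and unit — conflict.
That branch fails; take w9 = True instead.
(w7) alone gives w7 = True.
(¬w1) alone gives w1 = False.
(w2) alone gives w2 = True.
(¬w8) alone gives w8 = False.
Now (w8) is unsatisfied and unit — conflict.
Both values of w9 lead to a conflict.

UNSATISFIABLE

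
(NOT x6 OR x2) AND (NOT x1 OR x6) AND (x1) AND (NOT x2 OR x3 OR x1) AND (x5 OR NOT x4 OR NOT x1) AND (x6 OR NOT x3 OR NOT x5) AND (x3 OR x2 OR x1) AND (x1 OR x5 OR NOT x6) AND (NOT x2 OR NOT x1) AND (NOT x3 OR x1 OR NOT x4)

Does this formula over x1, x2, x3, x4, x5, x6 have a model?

From the singleton clause (x1), x1 = true.
From the singleton clause (x6), x6 = true.
From the singleton clause (x2), x2 = true.
Now (NOT x2) is unsatisfied and unit — conflict.
No assignment satisfies every clause.

Unsatisfiable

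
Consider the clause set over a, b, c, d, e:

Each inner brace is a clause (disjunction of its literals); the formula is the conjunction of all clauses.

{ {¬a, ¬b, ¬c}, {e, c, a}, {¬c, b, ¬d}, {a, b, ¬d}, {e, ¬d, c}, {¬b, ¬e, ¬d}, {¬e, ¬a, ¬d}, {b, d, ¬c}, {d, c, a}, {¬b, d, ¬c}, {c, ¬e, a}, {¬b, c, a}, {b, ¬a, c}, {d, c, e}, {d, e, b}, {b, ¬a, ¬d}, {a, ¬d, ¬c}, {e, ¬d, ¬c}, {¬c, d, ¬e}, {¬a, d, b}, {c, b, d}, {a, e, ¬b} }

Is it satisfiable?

Yes, satisfiable

Branch on a: set a = True.
Branch on b: set b = True.
Unit clause (¬c) forces c = False.
Branch on e: set e = True.
Unit clause (¬d) forces d = False.
Every clause now holds.
A satisfying assignment: a: True, b: True, c: False, d: False, e: True.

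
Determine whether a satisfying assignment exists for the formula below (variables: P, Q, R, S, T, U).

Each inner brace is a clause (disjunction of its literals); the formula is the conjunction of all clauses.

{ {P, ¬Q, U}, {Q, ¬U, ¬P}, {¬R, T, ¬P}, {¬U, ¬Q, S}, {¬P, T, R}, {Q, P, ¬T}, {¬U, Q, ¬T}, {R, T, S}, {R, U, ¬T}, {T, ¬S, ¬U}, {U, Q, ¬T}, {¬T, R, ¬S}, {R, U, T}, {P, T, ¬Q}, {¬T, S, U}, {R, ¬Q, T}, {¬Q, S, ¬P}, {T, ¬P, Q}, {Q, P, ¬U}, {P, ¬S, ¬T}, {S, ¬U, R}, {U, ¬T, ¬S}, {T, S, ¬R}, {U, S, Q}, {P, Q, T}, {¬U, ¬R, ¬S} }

Try P = True.
Try Q = True.
Unit clause (S) forces S = True.
Try R = False.
Unit clause (T) forces T = True.
That conflicts with the unit clause (¬T).
That branch fails; take R = True instead.
Unit clause (T) forces T = True.
Unit clause (U) forces U = True.
That conflicts with the unit clause (¬U).
Either choice for R ends in contradiction.
That branch fails; take Q = False instead.
Unit clause (¬U) forces U = False.
Unit clause (¬T) forces T = False.
That conflicts with the unit clause (T).
Either choice for Q ends in contradiction.
That branch fails; take P = False instead.
Try Q = False.
Unit clause (¬T) forces T = False.
That conflicts with the unit clause (T).
That branch fails; take Q = True instead.
Unit clause (U) forces U = True.
Unit clause (S) forces S = True.
Unit clause (T) forces T = True.
That conflicts with the unit clause (¬T).
Either choice for Q ends in contradiction.
Either choice for P ends in contradiction.
No assignment satisfies every clause.

No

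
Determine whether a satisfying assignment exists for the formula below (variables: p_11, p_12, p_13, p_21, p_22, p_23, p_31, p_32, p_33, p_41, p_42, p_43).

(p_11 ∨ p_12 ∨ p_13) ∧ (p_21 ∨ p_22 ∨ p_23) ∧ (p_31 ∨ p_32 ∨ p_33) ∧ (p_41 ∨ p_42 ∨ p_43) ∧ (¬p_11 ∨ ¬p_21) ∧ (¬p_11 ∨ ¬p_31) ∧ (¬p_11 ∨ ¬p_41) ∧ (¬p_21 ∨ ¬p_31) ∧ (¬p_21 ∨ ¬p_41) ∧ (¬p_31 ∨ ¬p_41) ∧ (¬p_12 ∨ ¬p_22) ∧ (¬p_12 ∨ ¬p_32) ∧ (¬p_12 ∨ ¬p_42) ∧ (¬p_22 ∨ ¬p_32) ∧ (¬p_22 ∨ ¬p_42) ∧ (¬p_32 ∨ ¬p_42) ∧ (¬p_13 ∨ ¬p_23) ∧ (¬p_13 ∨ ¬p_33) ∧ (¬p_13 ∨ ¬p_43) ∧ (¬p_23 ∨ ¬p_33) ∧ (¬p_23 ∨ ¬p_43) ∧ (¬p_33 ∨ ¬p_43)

Suppose p_11 = False.
Suppose p_12 = True.
The clause (¬p_22) is unit, so p_22 = False.
The clause (¬p_32) is unit, so p_32 = False.
The clause (¬p_42) is unit, so p_42 = False.
Suppose p_21 = True.
The clause (¬p_31) is unit, so p_31 = False.
The clause (p_33) is unit, so p_33 = True.
The clause (¬p_41) is unit, so p_41 = False.
The clause (p_43) is unit, so p_43 = True.
But (¬p_43) is also a unit clause — contradiction.
So p_21 must be the other value — set p_21 = False.
The clause (p_23) is unit, so p_23 = True.
The clause (¬p_13) is unit, so p_13 = False.
The clause (¬p_33) is unit, so p_33 = False.
The clause (p_31) is unit, so p_31 = True.
The clause (¬p_41) is unit, so p_41 = False.
The clause (p_43) is unit, so p_43 = True.
But (¬p_43) is also a unit clause — contradiction.
Either choice for p_21 ends in contradiction.
So p_12 must be the other value — set p_12 = False.
The clause (p_13) is unit, so p_13 = True.
The clause (¬p_23) is unit, so p_23 = False.
The clause (¬p_33) is unit, so p_33 = False.
The clause (¬p_43) is unit, so p_43 = False.
Suppose p_21 = True.
The clause (¬p_31) is unit, so p_31 = False.
The clause (p_32) is unit, so p_32 = True.
The clause (¬p_41) is unit, so p_41 = False.
The clause (p_42) is unit, so p_42 = True.
But (¬p_42) is also a unit clause — contradiction.
So p_21 must be the other value — set p_21 = False.
The clause (p_22) is unit, so p_22 = True.
The clause (¬p_32) is unit, so p_32 = False.
The clause (p_31) is unit, so p_31 = True.
The clause (¬p_41) is unit, so p_41 = False.
The clause (p_42) is unit, so p_42 = True.
But (¬p_42) is also a unit clause — contradiction.
Either choice for p_21 ends in contradiction.
Either choice for p_12 ends in contradiction.
So p_11 must be the other value — set p_11 = True.
The clause (¬p_21) is unit, so p_21 = False.
The clause (¬p_31) is unit, so p_31 = False.
The clause (¬p_41) is unit, so p_41 = False.
Suppose p_22 = True.
The clause (¬p_12) is unit, so p_12 = False.
The clause (¬p_32) is unit, so p_32 = False.
The clause (p_33) is unit, so p_33 = True.
The clause (¬p_42) is unit, so p_42 = False.
The clause (p_43) is unit, so p_43 = True.
But (¬p_43) is also a unit clause — contradiction.
So p_22 must be the other value — set p_22 = False.
The clause (p_23) is unit, so p_23 = True.
The clause (¬p_13) is unit, so p_13 = False.
The clause (¬p_33) is unit, so p_33 = False.
The clause (p_32) is unit, so p_32 = True.
The clause (¬p_12) is unit, so p_12 = False.
The clause (¬p_42) is unit, so p_42 = False.
The clause (p_43) is unit, so p_43 = True.
But (¬p_43) is also a unit clause — contradiction.
Either choice for p_22 ends in contradiction.
Either choice for p_11 ends in contradiction.
No assignment satisfies every clause.

No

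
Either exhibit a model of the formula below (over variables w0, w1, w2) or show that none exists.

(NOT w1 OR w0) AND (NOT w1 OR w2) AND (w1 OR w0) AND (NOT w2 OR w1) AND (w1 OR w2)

Case w1 = true:
From the singleton clause (w0), w0 = true.
From the singleton clause (w2), w2 = true.
All clauses are satisfied.

w0: true, w1: true, w2: true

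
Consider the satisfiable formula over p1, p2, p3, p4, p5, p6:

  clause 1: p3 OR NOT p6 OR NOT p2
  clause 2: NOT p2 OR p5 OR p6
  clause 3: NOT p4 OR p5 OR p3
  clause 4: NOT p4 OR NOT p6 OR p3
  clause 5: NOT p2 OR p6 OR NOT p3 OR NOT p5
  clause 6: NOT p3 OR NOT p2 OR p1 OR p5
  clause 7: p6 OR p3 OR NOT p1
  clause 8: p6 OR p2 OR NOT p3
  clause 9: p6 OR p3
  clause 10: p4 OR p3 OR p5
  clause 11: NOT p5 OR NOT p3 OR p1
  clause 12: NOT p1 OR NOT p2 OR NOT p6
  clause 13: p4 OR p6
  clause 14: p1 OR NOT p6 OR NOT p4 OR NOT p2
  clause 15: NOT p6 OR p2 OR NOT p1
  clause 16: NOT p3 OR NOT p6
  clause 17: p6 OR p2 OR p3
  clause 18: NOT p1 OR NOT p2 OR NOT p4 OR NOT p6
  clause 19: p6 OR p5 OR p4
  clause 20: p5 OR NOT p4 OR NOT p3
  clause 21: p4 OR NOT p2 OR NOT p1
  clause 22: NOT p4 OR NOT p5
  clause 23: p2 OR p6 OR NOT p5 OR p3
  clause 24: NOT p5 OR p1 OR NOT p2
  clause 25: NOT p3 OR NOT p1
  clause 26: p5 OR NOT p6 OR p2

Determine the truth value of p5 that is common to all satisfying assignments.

True

Suppose p5 = false.
Case p2 = false:
From the singleton clause (NOT p6), p6 = false.
From the singleton clause (NOT p3), p3 = false.
That conflicts with the unit clause (p3).
Backtrack on p2: now try p2 = true.
From the singleton clause (p6), p6 = true.
From the singleton clause (p3), p3 = true.
That conflicts with the unit clause (NOT p3).
Neither p2 = true nor p2 = false works.
So every satisfying assignment has p5 = True.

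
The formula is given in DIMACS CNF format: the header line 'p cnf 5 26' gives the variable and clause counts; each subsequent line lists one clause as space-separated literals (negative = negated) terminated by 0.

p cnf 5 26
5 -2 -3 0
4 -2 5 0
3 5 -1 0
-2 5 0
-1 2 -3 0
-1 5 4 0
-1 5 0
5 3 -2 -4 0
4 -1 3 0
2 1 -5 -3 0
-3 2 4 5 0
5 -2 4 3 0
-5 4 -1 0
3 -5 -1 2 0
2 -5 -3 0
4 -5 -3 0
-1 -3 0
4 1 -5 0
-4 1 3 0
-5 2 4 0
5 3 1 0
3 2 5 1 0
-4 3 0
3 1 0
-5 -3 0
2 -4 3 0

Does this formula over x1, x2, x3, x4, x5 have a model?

Yes

Branch on x2: set x2 = False.
Branch on x1: set x1 = False.
(x3) alone gives x3 = True.
(¬x5) alone gives x5 = False.
(x4) alone gives x4 = True.
This assignment satisfies each clause.
A satisfying assignment: x1: False,  x2: False,  x3: True,  x4: True,  x5: False.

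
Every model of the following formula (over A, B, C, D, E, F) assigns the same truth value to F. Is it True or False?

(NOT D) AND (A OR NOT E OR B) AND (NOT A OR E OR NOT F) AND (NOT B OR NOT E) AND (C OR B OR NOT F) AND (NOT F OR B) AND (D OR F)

Suppose F = false.
(NOT D) alone gives D = false.
Now (D) is unsatisfied and unit — conflict.
So every satisfying assignment has F = True.

True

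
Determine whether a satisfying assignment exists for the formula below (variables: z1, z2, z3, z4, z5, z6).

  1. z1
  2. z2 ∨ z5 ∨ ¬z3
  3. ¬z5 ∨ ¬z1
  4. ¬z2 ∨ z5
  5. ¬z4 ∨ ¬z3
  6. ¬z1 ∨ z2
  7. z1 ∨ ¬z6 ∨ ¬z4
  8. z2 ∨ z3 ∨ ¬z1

Unsatisfiable

From the singleton clause (z1), z1 = True.
From the singleton clause (¬z5), z5 = False.
From the singleton clause (¬z2), z2 = False.
But (z2) is also a unit clause — contradiction.
No assignment satisfies every clause.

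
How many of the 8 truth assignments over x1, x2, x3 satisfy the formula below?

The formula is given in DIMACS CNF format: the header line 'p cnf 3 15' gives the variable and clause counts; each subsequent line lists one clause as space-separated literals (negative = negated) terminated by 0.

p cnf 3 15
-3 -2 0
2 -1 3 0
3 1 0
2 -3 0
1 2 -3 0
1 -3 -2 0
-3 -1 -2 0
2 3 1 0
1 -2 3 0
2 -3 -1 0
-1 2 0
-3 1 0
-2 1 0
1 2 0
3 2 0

1

There are 2^3 = 8 truth assignments over (x1, x2, x3).
Check each against the 15 clauses (columns in the order x1, x2, x3):
  F F F  ✗ fails (x3 ∨ x1)
  F F T  ✗ fails (x2 ∨ ¬x3)
  F T F  ✗ fails (x3 ∨ x1)
  F T T  ✗ fails (¬x3 ∨ ¬x2)
  T F F  ✗ fails (x2 ∨ ¬x1 ∨ x3)
  T F T  ✗ fails (x2 ∨ ¬x3)
  T T F  ✓ satisfies all
  T T T  ✗ fails (¬x3 ∨ ¬x2)
1 of the 8 rows is a model.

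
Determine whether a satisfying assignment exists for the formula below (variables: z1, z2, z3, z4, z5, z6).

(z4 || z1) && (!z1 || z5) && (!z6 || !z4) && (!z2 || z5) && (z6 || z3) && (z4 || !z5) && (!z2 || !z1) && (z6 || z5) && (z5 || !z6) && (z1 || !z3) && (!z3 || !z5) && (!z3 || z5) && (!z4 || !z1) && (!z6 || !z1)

Unsatisfiable

Branch on z4: set z4 = true.
(!z6) alone gives z6 = false.
(z3) alone gives z3 = true.
(z5) alone gives z5 = true.
Now (!z5) is unsatisfied and unit — conflict.
Undo z4 and try z4 = false.
(z1) alone gives z1 = true.
(z5) alone gives z5 = true.
Now (!z5) is unsatisfied and unit — conflict.
Both values of z4 lead to a conflict.
No assignment satisfies every clause.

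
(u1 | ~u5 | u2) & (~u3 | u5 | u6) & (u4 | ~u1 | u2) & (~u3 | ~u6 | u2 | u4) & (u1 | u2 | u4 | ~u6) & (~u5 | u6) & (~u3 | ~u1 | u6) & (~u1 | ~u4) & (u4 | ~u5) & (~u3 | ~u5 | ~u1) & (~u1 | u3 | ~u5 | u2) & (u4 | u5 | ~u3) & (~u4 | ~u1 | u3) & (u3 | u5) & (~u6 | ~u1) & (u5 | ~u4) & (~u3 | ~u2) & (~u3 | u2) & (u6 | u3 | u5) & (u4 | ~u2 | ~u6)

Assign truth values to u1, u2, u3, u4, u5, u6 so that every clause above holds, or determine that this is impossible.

Branch on u5: set u5 = 1.
Unit clause (u6) forces u6 = 1.
Unit clause (u4) forces u4 = 1.
Unit clause (~u1) forces u1 = 0.
Unit clause (u2) forces u2 = 1.
Unit clause (~u3) forces u3 = 0.
Every clause now holds.

u1 ↦ 0,  u2 ↦ 1,  u3 ↦ 0,  u4 ↦ 1,  u5 ↦ 1,  u6 ↦ 1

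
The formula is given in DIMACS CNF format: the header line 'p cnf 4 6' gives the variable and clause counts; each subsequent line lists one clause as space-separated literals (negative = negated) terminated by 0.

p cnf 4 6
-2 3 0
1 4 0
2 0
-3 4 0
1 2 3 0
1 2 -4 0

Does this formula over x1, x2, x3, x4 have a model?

Satisfiable

From the singleton clause (x2), x2 = True.
From the singleton clause (x3), x3 = True.
From the singleton clause (x4), x4 = True.
No clause remains; x1 is free.
A satisfying assignment: x1 ↦ False, x2 ↦ True, x3 ↦ True, x4 ↦ True.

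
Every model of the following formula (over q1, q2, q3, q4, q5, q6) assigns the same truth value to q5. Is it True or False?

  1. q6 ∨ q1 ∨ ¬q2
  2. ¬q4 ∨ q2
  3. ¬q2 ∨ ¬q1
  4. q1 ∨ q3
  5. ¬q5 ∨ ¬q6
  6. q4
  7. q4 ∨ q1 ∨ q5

Suppose q5 = True.
(¬q6) alone gives q6 = False.
(q4) alone gives q4 = True.
(q2) alone gives q2 = True.
(q1) alone gives q1 = True.
That conflicts with the unit clause (¬q1).
So every satisfying assignment has q5 = False.

False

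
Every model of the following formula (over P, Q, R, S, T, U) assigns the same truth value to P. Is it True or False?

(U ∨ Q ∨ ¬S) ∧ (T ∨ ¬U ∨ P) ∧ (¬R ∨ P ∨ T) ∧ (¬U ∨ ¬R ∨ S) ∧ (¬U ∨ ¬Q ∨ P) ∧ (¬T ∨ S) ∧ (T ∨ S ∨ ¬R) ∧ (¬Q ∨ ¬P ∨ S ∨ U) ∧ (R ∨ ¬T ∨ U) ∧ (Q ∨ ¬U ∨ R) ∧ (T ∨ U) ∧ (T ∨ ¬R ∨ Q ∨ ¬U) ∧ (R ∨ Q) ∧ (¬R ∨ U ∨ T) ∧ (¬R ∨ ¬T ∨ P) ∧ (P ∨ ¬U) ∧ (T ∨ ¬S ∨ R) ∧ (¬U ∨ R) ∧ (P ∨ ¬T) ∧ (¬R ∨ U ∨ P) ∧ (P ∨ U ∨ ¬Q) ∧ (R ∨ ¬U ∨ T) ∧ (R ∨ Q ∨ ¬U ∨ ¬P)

True

Suppose P = False.
Unit clause (¬U) forces U = False.
Unit clause (T) forces T = True.
That conflicts with the unit clause (¬T).
So every satisfying assignment has P = True.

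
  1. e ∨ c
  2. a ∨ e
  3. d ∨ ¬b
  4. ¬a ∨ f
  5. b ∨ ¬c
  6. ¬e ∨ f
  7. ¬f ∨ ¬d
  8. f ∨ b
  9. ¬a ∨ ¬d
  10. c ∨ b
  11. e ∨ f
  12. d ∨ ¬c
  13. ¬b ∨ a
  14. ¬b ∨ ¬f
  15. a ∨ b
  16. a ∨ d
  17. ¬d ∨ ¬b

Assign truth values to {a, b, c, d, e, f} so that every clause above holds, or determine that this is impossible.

UNSATISFIABLE

Try e = True.
Unit clause (f) forces f = True.
Unit clause (¬d) forces d = False.
Unit clause (¬b) forces b = False.
Unit clause (¬c) forces c = False.
That conflicts with the unit clause (c).
Undo e and try e = False.
Unit clause (c) forces c = True.
Unit clause (a) forces a = True.
Unit clause (f) forces f = True.
Unit clause (b) forces b = True.
That conflicts with the unit clause (¬b).
Either choice for e ends in contradiction.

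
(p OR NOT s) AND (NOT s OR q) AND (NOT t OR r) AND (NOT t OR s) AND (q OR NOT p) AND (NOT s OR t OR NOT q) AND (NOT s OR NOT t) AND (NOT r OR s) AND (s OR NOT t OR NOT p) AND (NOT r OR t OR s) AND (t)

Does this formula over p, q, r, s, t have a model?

The clause (t) is unit, so t = true.
The clause (r) is unit, so r = true.
The clause (s) is unit, so s = true.
Now (NOT s) is unsatisfied and unit — conflict.
No assignment satisfies every clause.

Unsatisfiable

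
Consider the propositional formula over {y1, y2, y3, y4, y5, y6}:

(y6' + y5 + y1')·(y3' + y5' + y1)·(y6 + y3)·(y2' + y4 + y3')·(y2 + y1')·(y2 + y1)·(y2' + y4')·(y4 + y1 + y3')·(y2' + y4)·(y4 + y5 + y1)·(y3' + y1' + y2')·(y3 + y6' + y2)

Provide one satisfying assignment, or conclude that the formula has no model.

UNSATISFIABLE

Case y6 = 1:
Case y5 = 1:
Case y3 = 0:
Unit clause (y2) forces y2 = 1.
Unit clause (y4') forces y4 = 0.
Now (y4) is unsatisfied and unit — conflict.
That branch fails; take y3 = 1 instead.
Unit clause (y1) forces y1 = 1.
Unit clause (y2) forces y2 = 1.
Now (y2') is unsatisfied and unit — conflict.
Either choice for y3 ends in contradiction.
That branch fails; take y5 = 0 instead.
Unit clause (y1') forces y1 = 0.
Unit clause (y2) forces y2 = 1.
Unit clause (y4') forces y4 = 0.
Now (y4) is unsatisfied and unit — conflict.
Either choice for y5 ends in contradiction.
That branch fails; take y6 = 0 instead.
Unit clause (y3) forces y3 = 1.
Case y5 = 0:
Case y2 = 0:
Unit clause (y1') forces y1 = 0.
Now (y1) is unsatisfied and unit — conflict.
That branch fails; take y2 = 1 instead.
Unit clause (y4) forces y4 = 1.
Now (y4') is unsatisfied and unit — conflict.
Either choice for y2 ends in contradiction.
That branch fails; take y5 = 1 instead.
Unit clause (y1) forces y1 = 1.
Unit clause (y2) forces y2 = 1.
Now (y2') is unsatisfied and unit — conflict.
Either choice for y5 ends in contradiction.
Either choice for y6 ends in contradiction.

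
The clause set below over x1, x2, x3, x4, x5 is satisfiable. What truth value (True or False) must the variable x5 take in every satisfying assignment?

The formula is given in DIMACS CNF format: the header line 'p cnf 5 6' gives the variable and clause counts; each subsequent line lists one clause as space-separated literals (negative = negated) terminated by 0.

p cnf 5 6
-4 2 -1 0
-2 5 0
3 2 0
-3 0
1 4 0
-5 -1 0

True

Suppose x5 = False.
The clause (¬x2) is unit, so x2 = False.
The clause (x3) is unit, so x3 = True.
But (¬x3) is also a unit clause — contradiction.
So every satisfying assignment has x5 = True.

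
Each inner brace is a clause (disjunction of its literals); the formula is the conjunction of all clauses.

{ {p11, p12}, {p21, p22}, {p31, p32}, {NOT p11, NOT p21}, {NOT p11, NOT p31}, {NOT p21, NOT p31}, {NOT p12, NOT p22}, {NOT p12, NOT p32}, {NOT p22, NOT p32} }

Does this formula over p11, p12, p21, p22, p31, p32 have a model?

No, unsatisfiable

Try p11 = true.
From the singleton clause (NOT p21), p21 = false.
From the singleton clause (p22), p22 = true.
From the singleton clause (NOT p31), p31 = false.
From the singleton clause (p32), p32 = true.
But (NOT p32) is also a unit clause — contradiction.
That branch fails; take p11 = false instead.
From the singleton clause (p12), p12 = true.
From the singleton clause (NOT p22), p22 = false.
From the singleton clause (p21), p21 = true.
From the singleton clause (NOT p31), p31 = false.
From the singleton clause (p32), p32 = true.
But (NOT p32) is also a unit clause — contradiction.
Both values of p11 lead to a conflict.
No assignment satisfies every clause.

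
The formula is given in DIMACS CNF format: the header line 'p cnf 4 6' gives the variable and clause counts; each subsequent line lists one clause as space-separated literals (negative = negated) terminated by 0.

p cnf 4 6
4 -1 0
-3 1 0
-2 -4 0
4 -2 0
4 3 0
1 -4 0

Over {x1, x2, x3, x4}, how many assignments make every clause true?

There are 2^4 = 16 truth assignments over (x1, x2, x3, x4).
Check each against the 6 clauses (columns in the order x1, x2, x3, x4):
  F F F F  ✗ fails (x4 ∨ x3)
  F F F T  ✗ fails (x1 ∨ ¬x4)
  F F T F  ✗ fails (¬x3 ∨ x1)
  F F T T  ✗ fails (¬x3 ∨ x1)
  F T F F  ✗ fails (x4 ∨ ¬x2)
  F T F T  ✗ fails (¬x2 ∨ ¬x4)
  F T T F  ✗ fails (¬x3 ∨ x1)
  F T T T  ✗ fails (¬x3 ∨ x1)
  T F F F  ✗ fails (x4 ∨ ¬x1)
  T F F T  ✓ satisfies all
  T F T F  ✗ fails (x4 ∨ ¬x1)
  T F T T  ✓ satisfies all
  T T F F  ✗ fails (x4 ∨ ¬x1)
  T T F T  ✗ fails (¬x2 ∨ ¬x4)
  T T T F  ✗ fails (x4 ∨ ¬x1)
  T T T T  ✗ fails (¬x2 ∨ ¬x4)
2 of the 16 rows are models.

2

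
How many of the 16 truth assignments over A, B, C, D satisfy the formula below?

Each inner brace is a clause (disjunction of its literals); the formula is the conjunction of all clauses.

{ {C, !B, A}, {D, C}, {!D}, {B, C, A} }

4

There are 2^4 = 16 truth assignments over (A, B, C, D).
Split on A. With A = true, the clauses containing A are satisfied and !A drops from the rest; 2 of the 2^3 = 8 assignments to the other variables satisfy what remains.
With A = false, by the same count on the reduced clause set, 2 assignments work.
(One model: A=F, B=F, C=T, D=F.)
Total: 2 + 2 = 4.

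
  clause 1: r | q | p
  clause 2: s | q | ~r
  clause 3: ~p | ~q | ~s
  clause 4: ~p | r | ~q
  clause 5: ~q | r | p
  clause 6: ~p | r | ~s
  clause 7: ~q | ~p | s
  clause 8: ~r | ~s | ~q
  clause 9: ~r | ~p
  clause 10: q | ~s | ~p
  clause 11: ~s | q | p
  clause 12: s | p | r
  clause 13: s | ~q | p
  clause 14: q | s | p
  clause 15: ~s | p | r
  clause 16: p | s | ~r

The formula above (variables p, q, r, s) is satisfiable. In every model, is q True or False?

Suppose q = 1.
Suppose p = 0.
(r) alone gives r = 1.
(~s) alone gives s = 0.
But (s) is also a unit clause — contradiction.
Backtrack on p: now try p = 1.
(~s) alone gives s = 0.
But (s) is also a unit clause — contradiction.
Both values of p lead to a conflict.
So every satisfying assignment has q = False.

False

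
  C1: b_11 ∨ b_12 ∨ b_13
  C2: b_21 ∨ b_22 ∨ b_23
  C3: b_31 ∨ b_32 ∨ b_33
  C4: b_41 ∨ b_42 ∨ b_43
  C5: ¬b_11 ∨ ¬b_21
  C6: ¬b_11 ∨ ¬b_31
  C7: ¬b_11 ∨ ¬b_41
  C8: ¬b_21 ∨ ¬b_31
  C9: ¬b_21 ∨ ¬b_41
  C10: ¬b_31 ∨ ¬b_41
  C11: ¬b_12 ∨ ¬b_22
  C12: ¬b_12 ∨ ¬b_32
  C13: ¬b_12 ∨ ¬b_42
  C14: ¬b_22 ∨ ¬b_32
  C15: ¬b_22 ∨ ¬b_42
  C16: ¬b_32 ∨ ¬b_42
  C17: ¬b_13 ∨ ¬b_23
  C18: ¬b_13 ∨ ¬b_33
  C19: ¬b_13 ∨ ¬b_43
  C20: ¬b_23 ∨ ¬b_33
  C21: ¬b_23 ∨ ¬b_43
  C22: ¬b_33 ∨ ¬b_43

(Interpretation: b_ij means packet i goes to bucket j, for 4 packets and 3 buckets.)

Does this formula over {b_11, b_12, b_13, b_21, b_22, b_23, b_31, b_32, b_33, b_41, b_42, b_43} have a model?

No, unsatisfiable

Suppose b_11 = False.
Suppose b_12 = True.
(¬b_22) alone gives b_22 = False.
(¬b_32) alone gives b_32 = False.
(¬b_42) alone gives b_42 = False.
Suppose b_21 = True.
(¬b_31) alone gives b_31 = False.
(b_33) alone gives b_33 = True.
(¬b_41) alone gives b_41 = False.
(b_43) alone gives b_43 = True.
But (¬b_43) is also a unit clause — contradiction.
Backtrack on b_21: now try b_21 = False.
(b_23) alone gives b_23 = True.
(¬b_13) alone gives b_13 = False.
(¬b_33) alone gives b_33 = False.
(b_31) alone gives b_31 = True.
(¬b_41) alone gives b_41 = False.
(b_43) alone gives b_43 = True.
But (¬b_43) is also a unit clause — contradiction.
Neither b_21 = True nor b_21 = False works.
Backtrack on b_12: now try b_12 = False.
(b_13) alone gives b_13 = True.
(¬b_23) alone gives b_23 = False.
(¬b_33) alone gives b_33 = False.
(¬b_43) alone gives b_43 = False.
Suppose b_21 = True.
(¬b_31) alone gives b_31 = False.
(b_32) alone gives b_32 = True.
(¬b_41) alone gives b_41 = False.
(b_42) alone gives b_42 = True.
But (¬b_42) is also a unit clause — contradiction.
Backtrack on b_21: now try b_21 = False.
(b_22) alone gives b_22 = True.
(¬b_32) alone gives b_32 = False.
(b_31) alone gives b_31 = True.
(¬b_41) alone gives b_41 = False.
(b_42) alone gives b_42 = True.
But (¬b_42) is also a unit clause — contradiction.
Neither b_21 = True nor b_21 = False works.
Neither b_12 = True nor b_12 = False works.
Backtrack on b_11: now try b_11 = True.
(¬b_21) alone gives b_21 = False.
(¬b_31) alone gives b_31 = False.
(¬b_41) alone gives b_41 = False.
Suppose b_22 = True.
(¬b_12) alone gives b_12 = False.
(¬b_32) alone gives b_32 = False.
(b_33) alone gives b_33 = True.
(¬b_42) alone gives b_42 = False.
(b_43) alone gives b_43 = True.
But (¬b_43) is also a unit clause — contradiction.
Backtrack on b_22: now try b_22 = False.
(b_23) alone gives b_23 = True.
(¬b_13) alone gives b_13 = False.
(¬b_33) alone gives b_33 = False.
(b_32) alone gives b_32 = True.
(¬b_12) alone gives b_12 = False.
(¬b_42) alone gives b_42 = False.
(b_43) alone gives b_43 = True.
But (¬b_43) is also a unit clause — contradiction.
Neither b_22 = True nor b_22 = False works.
Neither b_11 = True nor b_11 = False works.
No assignment satisfies every clause.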